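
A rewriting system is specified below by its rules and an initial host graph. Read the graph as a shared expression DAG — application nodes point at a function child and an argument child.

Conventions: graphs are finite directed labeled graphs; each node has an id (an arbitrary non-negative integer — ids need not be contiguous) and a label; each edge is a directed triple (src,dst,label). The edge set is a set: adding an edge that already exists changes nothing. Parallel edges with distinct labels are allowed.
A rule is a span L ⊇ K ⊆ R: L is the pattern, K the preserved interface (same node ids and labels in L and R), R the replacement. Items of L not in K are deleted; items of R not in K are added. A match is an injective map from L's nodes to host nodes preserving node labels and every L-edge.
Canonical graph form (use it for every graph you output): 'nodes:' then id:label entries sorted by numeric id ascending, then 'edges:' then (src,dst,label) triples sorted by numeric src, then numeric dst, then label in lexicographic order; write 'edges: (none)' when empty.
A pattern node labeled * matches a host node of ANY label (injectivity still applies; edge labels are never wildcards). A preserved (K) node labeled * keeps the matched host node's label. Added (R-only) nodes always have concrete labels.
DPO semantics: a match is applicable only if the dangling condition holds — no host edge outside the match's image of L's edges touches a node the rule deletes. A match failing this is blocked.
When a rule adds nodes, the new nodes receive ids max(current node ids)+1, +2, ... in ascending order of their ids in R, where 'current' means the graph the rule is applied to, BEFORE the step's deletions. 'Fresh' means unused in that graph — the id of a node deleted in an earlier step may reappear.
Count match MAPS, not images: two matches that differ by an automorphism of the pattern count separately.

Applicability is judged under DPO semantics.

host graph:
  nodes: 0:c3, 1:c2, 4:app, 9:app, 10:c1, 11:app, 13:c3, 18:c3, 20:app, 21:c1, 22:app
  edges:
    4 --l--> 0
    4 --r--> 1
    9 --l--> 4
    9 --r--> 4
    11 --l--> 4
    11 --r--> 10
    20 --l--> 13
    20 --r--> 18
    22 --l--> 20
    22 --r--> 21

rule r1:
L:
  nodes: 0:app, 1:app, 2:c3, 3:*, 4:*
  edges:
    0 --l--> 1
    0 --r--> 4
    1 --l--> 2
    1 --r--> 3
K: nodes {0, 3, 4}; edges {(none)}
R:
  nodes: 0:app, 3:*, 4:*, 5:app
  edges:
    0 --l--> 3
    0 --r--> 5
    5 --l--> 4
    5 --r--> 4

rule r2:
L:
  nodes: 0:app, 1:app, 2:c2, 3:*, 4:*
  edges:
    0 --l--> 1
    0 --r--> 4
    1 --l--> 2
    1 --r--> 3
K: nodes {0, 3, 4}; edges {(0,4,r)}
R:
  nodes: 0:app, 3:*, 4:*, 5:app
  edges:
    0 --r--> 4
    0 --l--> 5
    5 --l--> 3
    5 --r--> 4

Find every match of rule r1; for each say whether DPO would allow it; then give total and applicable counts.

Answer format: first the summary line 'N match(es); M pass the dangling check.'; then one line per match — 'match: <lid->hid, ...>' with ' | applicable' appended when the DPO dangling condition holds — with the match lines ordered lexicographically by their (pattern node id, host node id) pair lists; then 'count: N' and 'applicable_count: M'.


2 match(es); 1 pass the dangling check.
match: 0->11, 1->4, 2->0, 3->1, 4->10
match: 0->22, 1->20, 2->13, 3->18, 4->21 | applicable
count: 2
applicable_count: 1


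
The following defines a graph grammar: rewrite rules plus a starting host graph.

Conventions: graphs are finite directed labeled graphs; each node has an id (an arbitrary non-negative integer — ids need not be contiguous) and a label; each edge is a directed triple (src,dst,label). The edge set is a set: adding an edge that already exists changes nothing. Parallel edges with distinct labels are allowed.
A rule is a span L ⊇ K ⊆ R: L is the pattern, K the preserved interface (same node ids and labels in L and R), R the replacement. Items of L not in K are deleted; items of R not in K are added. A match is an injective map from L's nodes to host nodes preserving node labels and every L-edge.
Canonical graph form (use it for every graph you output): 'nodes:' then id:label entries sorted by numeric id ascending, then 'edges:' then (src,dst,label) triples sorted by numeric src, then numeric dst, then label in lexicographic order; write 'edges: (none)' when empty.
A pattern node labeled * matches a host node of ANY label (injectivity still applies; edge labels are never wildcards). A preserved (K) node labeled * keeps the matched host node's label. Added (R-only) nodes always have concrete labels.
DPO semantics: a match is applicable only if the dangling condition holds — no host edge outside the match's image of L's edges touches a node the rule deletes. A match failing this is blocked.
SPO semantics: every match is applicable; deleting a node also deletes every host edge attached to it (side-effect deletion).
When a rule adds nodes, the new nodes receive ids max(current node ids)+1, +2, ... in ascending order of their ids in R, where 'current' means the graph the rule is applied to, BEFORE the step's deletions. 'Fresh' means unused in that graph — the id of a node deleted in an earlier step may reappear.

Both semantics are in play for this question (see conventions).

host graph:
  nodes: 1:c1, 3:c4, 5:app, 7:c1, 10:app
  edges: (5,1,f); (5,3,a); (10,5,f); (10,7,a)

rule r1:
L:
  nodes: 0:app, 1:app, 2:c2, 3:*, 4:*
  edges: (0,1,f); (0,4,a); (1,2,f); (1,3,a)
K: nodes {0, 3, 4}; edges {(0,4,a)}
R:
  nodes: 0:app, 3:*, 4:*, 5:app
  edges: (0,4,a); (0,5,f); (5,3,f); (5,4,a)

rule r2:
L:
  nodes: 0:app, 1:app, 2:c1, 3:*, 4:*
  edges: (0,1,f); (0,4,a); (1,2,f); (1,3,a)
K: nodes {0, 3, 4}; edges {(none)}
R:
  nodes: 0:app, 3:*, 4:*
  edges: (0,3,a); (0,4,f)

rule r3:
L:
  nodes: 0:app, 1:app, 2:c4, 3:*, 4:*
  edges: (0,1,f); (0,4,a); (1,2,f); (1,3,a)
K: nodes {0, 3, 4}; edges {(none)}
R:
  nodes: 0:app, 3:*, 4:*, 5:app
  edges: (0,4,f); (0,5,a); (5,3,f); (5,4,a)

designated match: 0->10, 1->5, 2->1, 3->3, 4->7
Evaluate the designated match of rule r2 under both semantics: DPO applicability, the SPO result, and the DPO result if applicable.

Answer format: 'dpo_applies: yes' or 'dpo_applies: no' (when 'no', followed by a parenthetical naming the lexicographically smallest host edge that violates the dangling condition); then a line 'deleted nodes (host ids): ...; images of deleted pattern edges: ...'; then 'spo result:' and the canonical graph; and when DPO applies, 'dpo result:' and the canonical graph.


dpo_applies: yes
deleted nodes (host ids): 1, 5; images of deleted pattern edges: (5,1,f); (5,3,a); (10,5,f); (10,7,a)
spo result:
nodes: 3:c4, 7:c1, 10:app
edges: (10,3,a); (10,7,f)
dpo result:
nodes: 3:c4, 7:c1, 10:app
edges: (10,3,a); (10,7,f)


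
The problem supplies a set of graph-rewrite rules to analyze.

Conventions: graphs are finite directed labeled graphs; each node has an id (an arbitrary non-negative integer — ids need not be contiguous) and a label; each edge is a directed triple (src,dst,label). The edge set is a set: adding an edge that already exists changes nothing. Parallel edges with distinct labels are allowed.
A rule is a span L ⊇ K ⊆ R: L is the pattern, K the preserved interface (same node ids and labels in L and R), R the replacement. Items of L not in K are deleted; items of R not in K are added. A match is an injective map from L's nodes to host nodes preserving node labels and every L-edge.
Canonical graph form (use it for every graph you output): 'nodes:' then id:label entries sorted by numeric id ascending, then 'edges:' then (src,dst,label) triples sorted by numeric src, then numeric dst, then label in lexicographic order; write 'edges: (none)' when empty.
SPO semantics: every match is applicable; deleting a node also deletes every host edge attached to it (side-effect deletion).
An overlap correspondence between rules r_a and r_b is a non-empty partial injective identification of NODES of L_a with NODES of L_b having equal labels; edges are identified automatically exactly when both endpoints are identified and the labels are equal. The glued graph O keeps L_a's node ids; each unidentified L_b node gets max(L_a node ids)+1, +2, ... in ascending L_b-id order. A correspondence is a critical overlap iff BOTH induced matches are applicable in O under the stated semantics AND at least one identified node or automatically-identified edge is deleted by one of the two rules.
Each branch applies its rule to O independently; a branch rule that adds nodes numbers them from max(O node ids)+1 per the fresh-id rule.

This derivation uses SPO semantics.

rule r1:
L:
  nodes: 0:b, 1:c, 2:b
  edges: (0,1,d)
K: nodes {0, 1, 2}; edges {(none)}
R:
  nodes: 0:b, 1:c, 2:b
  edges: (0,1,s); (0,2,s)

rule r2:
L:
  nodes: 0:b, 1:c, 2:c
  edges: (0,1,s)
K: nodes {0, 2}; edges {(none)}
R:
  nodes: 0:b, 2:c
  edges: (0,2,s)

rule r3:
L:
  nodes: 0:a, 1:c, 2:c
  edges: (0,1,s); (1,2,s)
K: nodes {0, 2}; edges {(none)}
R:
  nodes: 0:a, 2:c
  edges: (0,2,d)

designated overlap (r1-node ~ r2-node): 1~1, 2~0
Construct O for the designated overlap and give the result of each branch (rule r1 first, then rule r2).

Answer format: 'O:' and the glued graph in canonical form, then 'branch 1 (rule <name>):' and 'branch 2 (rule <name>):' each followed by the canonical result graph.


O:
nodes: 0:b, 1:c, 2:b, 3:c
edges: (0,1,d); (2,1,s)
branch 1 (rule r1):
nodes: 0:b, 1:c, 2:b, 3:c
edges: (0,1,s); (0,2,s); (2,1,s)
branch 2 (rule r2):
nodes: 0:b, 2:b, 3:c
edges: (2,3,s)


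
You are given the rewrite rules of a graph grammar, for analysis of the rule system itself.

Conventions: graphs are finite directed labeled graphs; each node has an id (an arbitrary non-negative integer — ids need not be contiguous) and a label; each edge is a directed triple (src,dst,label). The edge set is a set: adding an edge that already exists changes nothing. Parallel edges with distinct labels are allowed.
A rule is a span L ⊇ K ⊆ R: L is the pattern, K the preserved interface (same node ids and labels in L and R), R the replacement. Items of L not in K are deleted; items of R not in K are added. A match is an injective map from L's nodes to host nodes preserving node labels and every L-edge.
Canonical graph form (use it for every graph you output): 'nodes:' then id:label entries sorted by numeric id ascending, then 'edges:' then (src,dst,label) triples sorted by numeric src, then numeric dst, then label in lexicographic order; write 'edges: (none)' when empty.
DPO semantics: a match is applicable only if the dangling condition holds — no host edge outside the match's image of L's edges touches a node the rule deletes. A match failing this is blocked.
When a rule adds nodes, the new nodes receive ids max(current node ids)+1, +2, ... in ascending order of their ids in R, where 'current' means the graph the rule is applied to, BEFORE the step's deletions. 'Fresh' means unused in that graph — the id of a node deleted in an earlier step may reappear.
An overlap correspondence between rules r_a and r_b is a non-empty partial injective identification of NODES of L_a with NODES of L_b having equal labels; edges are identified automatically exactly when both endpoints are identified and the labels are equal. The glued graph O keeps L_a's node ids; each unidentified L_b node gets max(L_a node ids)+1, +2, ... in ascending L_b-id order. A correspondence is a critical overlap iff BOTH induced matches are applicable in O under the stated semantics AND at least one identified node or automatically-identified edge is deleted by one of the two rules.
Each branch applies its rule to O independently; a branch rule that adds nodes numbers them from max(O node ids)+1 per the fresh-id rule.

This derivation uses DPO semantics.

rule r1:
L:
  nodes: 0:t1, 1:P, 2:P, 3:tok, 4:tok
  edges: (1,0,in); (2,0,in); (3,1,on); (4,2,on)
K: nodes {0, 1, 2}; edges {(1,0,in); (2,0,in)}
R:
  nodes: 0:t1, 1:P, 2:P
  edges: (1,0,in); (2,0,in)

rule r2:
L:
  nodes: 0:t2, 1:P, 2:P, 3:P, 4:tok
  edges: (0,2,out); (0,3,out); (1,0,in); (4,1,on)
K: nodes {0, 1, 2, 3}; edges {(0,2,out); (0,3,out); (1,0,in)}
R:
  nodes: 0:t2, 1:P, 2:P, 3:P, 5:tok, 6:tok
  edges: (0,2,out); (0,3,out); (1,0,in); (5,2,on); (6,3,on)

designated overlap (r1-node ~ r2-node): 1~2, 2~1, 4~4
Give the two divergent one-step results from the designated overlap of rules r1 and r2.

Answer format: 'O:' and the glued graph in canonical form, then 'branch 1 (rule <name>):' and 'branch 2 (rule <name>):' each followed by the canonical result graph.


O:
nodes: 0:t1, 1:P, 2:P, 3:tok, 4:tok, 5:t2, 6:P
edges: (1,0,in); (2,0,in); (2,5,in); (3,1,on); (4,2,on); (5,1,out); (5,6,out)
branch 1 (rule r1):
nodes: 0:t1, 1:P, 2:P, 5:t2, 6:P
edges: (1,0,in); (2,0,in); (2,5,in); (5,1,out); (5,6,out)
branch 2 (rule r2):
nodes: 0:t1, 1:P, 2:P, 3:tok, 5:t2, 6:P, 7:tok, 8:tok
edges: (1,0,in); (2,0,in); (2,5,in); (3,1,on); (5,1,out); (5,6,out); (7,1,on); (8,6,on)


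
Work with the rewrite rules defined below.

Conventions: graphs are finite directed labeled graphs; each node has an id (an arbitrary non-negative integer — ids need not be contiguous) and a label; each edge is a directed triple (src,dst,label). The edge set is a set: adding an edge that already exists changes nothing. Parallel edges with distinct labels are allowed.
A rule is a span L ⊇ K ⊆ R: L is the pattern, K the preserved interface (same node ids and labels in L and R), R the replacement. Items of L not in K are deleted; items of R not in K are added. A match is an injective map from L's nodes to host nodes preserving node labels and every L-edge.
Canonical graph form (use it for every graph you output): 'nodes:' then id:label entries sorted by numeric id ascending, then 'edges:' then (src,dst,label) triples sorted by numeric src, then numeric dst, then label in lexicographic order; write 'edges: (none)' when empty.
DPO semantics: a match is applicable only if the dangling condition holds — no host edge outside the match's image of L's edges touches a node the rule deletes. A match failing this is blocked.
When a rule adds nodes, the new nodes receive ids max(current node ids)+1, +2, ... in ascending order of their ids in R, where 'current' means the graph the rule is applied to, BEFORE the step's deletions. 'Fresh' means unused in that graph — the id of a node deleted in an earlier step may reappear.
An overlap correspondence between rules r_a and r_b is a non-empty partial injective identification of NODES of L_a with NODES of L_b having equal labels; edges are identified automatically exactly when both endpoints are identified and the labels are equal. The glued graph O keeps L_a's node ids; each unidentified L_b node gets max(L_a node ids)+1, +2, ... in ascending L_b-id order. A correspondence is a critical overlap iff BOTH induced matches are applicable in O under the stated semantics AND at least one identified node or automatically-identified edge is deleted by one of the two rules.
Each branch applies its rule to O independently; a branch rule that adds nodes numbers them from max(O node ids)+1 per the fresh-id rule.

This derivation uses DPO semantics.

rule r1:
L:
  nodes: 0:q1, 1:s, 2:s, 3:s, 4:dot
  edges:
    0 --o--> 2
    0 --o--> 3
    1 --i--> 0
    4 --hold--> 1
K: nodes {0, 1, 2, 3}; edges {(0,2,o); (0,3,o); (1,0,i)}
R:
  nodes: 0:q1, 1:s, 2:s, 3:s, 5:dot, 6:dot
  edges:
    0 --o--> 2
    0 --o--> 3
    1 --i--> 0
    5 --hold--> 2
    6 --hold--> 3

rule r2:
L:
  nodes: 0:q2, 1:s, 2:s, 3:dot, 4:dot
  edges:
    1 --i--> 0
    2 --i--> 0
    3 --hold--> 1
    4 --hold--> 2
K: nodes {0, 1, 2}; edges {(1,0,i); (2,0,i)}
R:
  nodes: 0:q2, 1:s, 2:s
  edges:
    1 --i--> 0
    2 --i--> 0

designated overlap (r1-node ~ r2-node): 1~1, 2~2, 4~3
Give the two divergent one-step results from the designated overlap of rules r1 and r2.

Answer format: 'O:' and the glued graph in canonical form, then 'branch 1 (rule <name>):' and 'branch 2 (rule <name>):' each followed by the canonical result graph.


O:
nodes: 0:q1, 1:s, 2:s, 3:s, 4:dot, 5:q2, 6:dot
edges: (0,2,o); (0,3,o); (1,0,i); (1,5,i); (2,5,i); (4,1,hold); (6,2,hold)
branch 1 (rule r1):
nodes: 0:q1, 1:s, 2:s, 3:s, 5:q2, 6:dot, 7:dot, 8:dot
edges: (0,2,o); (0,3,o); (1,0,i); (1,5,i); (2,5,i); (6,2,hold); (7,2,hold); (8,3,hold)
branch 2 (rule r2):
nodes: 0:q1, 1:s, 2:s, 3:s, 5:q2
edges: (0,2,o); (0,3,o); (1,0,i); (1,5,i); (2,5,i)


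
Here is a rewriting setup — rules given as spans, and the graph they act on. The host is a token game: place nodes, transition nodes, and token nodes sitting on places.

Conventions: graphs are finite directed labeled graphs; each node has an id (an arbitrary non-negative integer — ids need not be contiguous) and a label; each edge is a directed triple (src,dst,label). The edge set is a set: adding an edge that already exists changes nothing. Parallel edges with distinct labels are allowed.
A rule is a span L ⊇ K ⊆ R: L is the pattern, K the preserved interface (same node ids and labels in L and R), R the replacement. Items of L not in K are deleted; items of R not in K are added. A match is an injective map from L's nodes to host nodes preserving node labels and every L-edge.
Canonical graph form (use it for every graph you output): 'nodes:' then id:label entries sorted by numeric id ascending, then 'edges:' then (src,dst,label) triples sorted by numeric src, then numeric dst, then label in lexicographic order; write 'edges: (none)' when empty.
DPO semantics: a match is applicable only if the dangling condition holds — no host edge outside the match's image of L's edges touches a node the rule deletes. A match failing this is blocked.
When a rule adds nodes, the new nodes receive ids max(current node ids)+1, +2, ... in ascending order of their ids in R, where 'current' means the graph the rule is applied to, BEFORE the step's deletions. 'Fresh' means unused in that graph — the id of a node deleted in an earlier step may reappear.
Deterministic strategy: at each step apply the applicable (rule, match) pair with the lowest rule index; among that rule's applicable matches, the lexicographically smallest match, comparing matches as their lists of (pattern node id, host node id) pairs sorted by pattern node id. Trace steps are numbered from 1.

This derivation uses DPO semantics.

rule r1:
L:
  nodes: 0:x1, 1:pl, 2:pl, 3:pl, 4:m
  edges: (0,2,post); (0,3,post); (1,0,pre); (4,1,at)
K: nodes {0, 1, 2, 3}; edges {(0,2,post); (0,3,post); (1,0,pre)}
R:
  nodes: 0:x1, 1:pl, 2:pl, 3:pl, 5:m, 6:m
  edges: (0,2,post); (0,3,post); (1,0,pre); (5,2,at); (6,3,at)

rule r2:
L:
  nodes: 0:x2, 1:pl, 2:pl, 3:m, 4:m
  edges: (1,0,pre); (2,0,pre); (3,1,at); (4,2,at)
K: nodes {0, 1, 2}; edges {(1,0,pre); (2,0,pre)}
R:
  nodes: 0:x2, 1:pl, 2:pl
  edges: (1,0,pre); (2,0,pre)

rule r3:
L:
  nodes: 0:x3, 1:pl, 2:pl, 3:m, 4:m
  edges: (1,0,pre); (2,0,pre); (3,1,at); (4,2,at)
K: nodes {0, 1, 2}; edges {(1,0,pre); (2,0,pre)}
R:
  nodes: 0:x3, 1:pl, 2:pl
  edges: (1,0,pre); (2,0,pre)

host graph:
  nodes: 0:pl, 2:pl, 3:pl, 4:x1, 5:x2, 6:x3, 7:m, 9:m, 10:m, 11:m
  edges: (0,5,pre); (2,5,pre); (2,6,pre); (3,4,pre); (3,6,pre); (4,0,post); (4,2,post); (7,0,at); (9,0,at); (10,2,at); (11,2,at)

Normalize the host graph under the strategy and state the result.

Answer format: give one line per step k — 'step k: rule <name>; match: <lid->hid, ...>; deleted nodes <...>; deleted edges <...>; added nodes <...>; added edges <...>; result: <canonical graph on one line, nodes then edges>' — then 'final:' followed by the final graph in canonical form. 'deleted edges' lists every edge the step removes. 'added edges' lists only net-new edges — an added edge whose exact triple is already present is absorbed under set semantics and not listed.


step 1: rule r2; match: 0->5, 1->0, 2->2, 3->7, 4->10; deleted nodes 7, 10; deleted edges (7,0,at); (10,2,at); added nodes (none); added edges (none); result: nodes: 0:pl, 2:pl, 3:pl, 4:x1, 5:x2, 6:x3, 9:m, 11:m edges: (0,5,pre); (2,5,pre); (2,6,pre); (3,4,pre); (3,6,pre); (4,0,post); (4,2,post); (9,0,at); (11,2,at)
step 2: rule r2; match: 0->5, 1->0, 2->2, 3->9, 4->11; deleted nodes 9, 11; deleted edges (9,0,at); (11,2,at); added nodes (none); added edges (none); result: nodes: 0:pl, 2:pl, 3:pl, 4:x1, 5:x2, 6:x3 edges: (0,5,pre); (2,5,pre); (2,6,pre); (3,4,pre); (3,6,pre); (4,0,post); (4,2,post)
final:
nodes: 0:pl, 2:pl, 3:pl, 4:x1, 5:x2, 6:x3
edges: (0,5,pre); (2,5,pre); (2,6,pre); (3,4,pre); (3,6,pre); (4,0,post); (4,2,post)


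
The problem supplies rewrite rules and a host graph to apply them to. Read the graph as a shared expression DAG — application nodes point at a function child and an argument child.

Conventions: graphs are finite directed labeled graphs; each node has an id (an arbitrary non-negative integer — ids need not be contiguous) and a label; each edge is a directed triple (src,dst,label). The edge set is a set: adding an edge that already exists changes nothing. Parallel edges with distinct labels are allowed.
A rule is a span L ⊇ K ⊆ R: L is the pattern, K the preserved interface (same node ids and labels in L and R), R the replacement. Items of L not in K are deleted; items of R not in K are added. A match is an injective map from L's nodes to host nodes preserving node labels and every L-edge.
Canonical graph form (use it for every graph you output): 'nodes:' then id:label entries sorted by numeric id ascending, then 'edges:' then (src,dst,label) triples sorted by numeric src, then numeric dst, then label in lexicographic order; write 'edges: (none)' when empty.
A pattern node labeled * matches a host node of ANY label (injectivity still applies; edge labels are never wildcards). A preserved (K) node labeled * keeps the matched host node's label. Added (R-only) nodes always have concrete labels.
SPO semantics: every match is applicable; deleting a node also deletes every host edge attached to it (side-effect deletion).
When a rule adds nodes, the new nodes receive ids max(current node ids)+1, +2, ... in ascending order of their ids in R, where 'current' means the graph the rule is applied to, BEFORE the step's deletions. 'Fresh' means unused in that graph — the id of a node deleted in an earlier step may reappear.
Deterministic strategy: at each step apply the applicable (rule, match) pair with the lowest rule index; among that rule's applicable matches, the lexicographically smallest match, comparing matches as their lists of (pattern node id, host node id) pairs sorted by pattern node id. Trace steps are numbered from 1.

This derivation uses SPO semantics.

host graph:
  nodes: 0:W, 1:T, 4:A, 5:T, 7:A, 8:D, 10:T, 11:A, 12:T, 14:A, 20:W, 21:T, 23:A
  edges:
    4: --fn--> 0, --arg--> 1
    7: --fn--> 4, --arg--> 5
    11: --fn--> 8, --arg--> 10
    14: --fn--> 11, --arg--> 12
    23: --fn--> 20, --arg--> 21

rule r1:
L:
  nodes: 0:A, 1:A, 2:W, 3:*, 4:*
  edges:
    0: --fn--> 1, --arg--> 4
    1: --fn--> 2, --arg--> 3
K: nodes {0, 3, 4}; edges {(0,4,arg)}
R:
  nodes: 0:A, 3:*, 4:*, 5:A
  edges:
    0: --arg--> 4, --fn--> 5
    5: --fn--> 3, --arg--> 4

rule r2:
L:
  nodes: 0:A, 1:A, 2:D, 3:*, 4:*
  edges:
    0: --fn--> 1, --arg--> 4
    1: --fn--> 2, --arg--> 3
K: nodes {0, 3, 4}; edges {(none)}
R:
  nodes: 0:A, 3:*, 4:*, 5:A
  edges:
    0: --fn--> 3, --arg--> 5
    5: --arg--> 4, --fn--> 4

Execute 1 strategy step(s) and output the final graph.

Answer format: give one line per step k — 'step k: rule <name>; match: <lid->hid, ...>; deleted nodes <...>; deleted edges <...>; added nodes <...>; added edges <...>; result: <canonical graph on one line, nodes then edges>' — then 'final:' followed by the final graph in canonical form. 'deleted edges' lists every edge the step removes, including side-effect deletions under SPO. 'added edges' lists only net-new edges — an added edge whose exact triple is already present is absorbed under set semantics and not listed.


step 1: rule r1; match: 0->7, 1->4, 2->0, 3->1, 4->5; deleted nodes 0, 4; deleted edges (4,0,fn); (4,1,arg); (7,4,fn); added nodes 24; added edges (7,24,fn); (24,1,fn); (24,5,arg); result: nodes: 1:T, 5:T, 7:A, 8:D, 10:T, 11:A, 12:T, 14:A, 20:W, 21:T, 23:A, 24:A edges: (7,5,arg); (7,24,fn); (11,8,fn); (11,10,arg); (14,11,fn); (14,12,arg); (23,20,fn); (23,21,arg); (24,1,fn); (24,5,arg)
final:
nodes: 1:T, 5:T, 7:A, 8:D, 10:T, 11:A, 12:T, 14:A, 20:W, 21:T, 23:A, 24:A
edges: (7,5,arg); (7,24,fn); (11,8,fn); (11,10,arg); (14,11,fn); (14,12,arg); (23,20,fn); (23,21,arg); (24,1,fn); (24,5,arg)


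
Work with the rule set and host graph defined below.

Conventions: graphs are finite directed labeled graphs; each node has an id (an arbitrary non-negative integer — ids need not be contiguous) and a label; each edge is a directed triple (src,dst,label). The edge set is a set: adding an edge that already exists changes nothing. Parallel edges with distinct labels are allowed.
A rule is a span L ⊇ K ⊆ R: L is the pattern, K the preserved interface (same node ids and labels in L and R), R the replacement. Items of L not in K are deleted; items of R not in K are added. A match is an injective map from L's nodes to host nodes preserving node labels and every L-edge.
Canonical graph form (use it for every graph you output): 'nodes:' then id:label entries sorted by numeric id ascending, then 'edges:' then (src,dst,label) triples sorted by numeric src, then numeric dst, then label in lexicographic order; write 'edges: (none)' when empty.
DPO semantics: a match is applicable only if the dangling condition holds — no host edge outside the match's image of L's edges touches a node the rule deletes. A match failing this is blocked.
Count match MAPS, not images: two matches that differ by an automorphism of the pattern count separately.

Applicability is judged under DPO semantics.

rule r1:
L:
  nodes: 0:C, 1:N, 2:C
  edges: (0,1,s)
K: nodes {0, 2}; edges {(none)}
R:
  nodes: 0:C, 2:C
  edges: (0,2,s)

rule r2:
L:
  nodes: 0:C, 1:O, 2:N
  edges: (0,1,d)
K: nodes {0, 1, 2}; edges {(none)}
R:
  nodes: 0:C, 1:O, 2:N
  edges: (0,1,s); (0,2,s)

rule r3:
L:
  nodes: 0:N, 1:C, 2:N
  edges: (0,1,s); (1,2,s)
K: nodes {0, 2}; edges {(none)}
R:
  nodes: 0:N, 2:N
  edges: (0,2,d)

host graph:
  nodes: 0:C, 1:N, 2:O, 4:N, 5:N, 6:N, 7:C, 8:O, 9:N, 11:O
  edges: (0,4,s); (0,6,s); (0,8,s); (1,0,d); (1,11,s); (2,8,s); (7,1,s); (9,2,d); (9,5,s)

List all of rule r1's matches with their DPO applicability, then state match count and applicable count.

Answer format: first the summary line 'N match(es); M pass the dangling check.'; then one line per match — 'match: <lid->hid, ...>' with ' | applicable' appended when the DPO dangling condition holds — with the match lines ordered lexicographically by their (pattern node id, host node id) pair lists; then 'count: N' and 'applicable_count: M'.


3 match(es); 2 pass the dangling check.
match: 0->0, 1->4, 2->7 | applicable
match: 0->0, 1->6, 2->7 | applicable
match: 0->7, 1->1, 2->0
count: 3
applicable_count: 2


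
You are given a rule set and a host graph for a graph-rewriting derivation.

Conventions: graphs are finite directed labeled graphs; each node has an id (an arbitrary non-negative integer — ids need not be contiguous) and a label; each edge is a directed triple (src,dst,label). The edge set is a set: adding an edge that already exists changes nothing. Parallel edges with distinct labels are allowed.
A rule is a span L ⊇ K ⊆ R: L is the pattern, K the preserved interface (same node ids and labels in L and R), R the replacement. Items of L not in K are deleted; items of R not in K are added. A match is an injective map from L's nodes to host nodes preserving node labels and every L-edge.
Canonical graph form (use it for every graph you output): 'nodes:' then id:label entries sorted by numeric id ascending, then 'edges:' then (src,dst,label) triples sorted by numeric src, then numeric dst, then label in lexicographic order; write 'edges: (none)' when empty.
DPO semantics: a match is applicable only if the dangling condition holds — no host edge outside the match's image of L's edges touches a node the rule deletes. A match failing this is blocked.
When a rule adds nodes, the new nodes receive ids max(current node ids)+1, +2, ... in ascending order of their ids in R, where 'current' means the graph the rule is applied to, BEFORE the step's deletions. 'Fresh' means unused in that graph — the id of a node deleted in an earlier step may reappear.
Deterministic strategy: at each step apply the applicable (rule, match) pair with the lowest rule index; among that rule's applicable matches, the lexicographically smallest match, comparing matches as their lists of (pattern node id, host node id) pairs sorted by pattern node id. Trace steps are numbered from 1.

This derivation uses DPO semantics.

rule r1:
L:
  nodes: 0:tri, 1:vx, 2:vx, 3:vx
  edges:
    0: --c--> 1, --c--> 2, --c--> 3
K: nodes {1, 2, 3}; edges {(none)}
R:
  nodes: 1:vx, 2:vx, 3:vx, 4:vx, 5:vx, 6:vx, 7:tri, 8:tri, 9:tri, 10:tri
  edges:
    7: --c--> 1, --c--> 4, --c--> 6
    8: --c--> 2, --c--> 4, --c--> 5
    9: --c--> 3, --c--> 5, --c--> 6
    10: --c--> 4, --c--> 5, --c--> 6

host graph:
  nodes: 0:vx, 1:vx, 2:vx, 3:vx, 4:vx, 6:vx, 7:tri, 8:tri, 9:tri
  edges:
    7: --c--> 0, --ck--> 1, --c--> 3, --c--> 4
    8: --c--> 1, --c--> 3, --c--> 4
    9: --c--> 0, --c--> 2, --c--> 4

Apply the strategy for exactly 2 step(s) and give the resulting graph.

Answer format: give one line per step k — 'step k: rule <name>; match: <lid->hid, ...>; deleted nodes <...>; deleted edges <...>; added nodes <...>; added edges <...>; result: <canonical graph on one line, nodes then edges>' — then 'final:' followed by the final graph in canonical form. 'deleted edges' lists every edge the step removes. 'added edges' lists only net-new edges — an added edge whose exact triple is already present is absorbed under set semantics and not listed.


step 1: rule r1; match: 0->8, 1->1, 2->3, 3->4; deleted nodes 8; deleted edges (8,1,c); (8,3,c); (8,4,c); added nodes 10, 11, 12, 13, 14, 15, 16; added edges (13,1,c); (13,10,c); (13,12,c); (14,3,c); (14,10,c); (14,11,c); (15,4,c); (15,11,c); (15,12,c); (16,10,c); (16,11,c); (16,12,c); result: nodes: 0:vx, 1:vx, 2:vx, 3:vx, 4:vx, 6:vx, 7:tri, 9:tri, 10:vx, 11:vx, 12:vx, 13:tri, 14:tri, 15:tri, 16:tri edges: (7,0,c); (7,1,ck); (7,3,c); (7,4,c); (9,0,c); (9,2,c); (9,4,c); (13,1,c); (13,10,c); (13,12,c); (14,3,c); (14,10,c); (14,11,c); (15,4,c); (15,11,c); (15,12,c); (16,10,c); (16,11,c); (16,12,c)
step 2: rule r1; match: 0->9, 1->0, 2->2, 3->4; deleted nodes 9; deleted edges (9,0,c); (9,2,c); (9,4,c); added nodes 17, 18, 19, 20, 21, 22, 23; added edges (20,0,c); (20,17,c); (20,19,c); (21,2,c); (21,17,c); (21,18,c); (22,4,c); (22,18,c); (22,19,c); (23,17,c); (23,18,c); (23,19,c); result: nodes: 0:vx, 1:vx, 2:vx, 3:vx, 4:vx, 6:vx, 7:tri, 10:vx, 11:vx, 12:vx, 13:tri, 14:tri, 15:tri, 16:tri, 17:vx, 18:vx, 19:vx, 20:tri, 21:tri, 22:tri, 23:tri edges: (7,0,c); (7,1,ck); (7,3,c); (7,4,c); (13,1,c); (13,10,c); (13,12,c); (14,3,c); (14,10,c); (14,11,c); (15,4,c); (15,11,c); (15,12,c); (16,10,c); (16,11,c); (16,12,c); (20,0,c); (20,17,c); (20,19,c); (21,2,c); (21,17,c); (21,18,c); (22,4,c); (22,18,c); (22,19,c); (23,17,c); (23,18,c); (23,19,c)
final:
nodes: 0:vx, 1:vx, 2:vx, 3:vx, 4:vx, 6:vx, 7:tri, 10:vx, 11:vx, 12:vx, 13:tri, 14:tri, 15:tri, 16:tri, 17:vx, 18:vx, 19:vx, 20:tri, 21:tri, 22:tri, 23:tri
edges: (7,0,c); (7,1,ck); (7,3,c); (7,4,c); (13,1,c); (13,10,c); (13,12,c); (14,3,c); (14,10,c); (14,11,c); (15,4,c); (15,11,c); (15,12,c); (16,10,c); (16,11,c); (16,12,c); (20,0,c); (20,17,c); (20,19,c); (21,2,c); (21,17,c); (21,18,c); (22,4,c); (22,18,c); (22,19,c); (23,17,c); (23,18,c); (23,19,c)


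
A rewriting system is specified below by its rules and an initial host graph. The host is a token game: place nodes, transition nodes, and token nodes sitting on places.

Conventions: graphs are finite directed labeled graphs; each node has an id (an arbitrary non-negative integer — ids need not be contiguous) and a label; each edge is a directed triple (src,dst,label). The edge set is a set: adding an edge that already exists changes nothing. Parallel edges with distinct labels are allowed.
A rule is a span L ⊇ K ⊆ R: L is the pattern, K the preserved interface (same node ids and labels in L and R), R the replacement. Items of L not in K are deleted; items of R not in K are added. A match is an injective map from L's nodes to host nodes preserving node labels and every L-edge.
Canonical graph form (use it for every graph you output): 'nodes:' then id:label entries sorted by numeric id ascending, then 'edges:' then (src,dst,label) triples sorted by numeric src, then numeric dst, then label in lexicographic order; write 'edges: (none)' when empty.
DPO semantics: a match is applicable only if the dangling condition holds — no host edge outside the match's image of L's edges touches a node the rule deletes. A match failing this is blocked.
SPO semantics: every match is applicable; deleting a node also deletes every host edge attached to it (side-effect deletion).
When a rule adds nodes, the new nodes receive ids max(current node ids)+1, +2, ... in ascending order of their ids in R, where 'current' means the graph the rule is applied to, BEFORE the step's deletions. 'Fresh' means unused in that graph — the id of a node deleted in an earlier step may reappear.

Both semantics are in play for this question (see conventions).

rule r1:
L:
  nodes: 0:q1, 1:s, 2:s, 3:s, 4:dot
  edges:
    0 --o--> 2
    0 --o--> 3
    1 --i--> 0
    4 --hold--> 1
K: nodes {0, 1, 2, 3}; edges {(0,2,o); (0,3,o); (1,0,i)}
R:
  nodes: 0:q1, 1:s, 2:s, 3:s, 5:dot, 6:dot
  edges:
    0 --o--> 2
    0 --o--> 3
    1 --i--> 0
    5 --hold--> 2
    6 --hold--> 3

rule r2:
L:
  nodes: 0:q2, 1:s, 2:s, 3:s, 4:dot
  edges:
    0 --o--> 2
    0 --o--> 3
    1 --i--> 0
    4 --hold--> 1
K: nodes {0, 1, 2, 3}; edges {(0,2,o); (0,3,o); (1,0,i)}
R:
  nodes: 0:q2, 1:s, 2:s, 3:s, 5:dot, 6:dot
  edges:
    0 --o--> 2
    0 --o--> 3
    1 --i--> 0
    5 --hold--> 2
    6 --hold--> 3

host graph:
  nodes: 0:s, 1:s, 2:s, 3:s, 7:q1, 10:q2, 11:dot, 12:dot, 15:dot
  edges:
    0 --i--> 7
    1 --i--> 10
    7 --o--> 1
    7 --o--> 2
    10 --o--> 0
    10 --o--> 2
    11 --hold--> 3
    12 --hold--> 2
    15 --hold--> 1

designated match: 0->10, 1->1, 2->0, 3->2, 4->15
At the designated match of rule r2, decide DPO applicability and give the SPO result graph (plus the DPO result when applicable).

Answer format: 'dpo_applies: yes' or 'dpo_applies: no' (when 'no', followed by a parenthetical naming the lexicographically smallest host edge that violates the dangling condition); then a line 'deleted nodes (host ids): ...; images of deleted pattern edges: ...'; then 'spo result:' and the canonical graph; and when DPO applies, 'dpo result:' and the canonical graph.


dpo_applies: yes
deleted nodes (host ids): 15; images of deleted pattern edges: (15,1,hold)
spo result:
nodes: 0:s, 1:s, 2:s, 3:s, 7:q1, 10:q2, 11:dot, 12:dot, 16:dot, 17:dot
edges: (0,7,i); (1,10,i); (7,1,o); (7,2,o); (10,0,o); (10,2,o); (11,3,hold); (12,2,hold); (16,0,hold); (17,2,hold)
dpo result:
nodes: 0:s, 1:s, 2:s, 3:s, 7:q1, 10:q2, 11:dot, 12:dot, 16:dot, 17:dot
edges: (0,7,i); (1,10,i); (7,1,o); (7,2,o); (10,0,o); (10,2,o); (11,3,hold); (12,2,hold); (16,0,hold); (17,2,hold)


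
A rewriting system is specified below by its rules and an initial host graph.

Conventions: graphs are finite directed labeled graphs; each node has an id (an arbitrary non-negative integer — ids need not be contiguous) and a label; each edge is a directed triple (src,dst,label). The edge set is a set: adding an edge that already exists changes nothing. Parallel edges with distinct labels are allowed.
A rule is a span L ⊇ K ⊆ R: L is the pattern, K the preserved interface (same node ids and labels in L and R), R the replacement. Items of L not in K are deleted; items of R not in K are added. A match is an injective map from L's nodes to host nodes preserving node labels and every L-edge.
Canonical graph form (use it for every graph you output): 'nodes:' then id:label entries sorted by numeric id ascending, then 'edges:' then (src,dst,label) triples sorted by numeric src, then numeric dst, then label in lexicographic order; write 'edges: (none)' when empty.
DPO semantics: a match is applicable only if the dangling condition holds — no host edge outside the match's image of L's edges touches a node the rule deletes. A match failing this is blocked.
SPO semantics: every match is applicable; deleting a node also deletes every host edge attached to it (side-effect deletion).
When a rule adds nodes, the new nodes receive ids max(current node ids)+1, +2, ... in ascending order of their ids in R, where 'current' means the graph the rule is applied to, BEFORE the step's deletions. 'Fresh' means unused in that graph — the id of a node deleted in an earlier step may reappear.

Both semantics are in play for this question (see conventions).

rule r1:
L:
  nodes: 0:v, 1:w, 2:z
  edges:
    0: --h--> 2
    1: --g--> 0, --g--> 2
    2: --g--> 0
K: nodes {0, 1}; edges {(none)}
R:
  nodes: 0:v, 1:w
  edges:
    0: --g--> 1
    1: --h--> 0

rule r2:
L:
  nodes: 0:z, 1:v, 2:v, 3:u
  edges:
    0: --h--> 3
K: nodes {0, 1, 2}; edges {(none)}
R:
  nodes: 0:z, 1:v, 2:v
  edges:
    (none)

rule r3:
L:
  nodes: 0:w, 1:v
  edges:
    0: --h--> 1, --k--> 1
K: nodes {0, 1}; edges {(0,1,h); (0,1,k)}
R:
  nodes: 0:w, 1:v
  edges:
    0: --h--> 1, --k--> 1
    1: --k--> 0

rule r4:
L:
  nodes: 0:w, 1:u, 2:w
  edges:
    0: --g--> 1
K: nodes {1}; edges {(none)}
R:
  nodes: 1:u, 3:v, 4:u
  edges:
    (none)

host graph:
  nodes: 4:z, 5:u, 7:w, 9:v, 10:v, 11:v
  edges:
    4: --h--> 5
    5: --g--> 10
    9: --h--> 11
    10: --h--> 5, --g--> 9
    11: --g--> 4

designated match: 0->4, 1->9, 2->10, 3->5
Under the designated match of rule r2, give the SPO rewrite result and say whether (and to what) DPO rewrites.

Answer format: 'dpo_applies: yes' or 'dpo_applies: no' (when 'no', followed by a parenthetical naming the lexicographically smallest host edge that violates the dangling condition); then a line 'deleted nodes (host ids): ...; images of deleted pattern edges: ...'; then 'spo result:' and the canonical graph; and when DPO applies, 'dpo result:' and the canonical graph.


dpo_applies: no
(the rule deletes node 5, which keeps host edge (5,10,g) outside the match image — the dangling condition fails, DPO blocks; SPO proceeds and side-deletes such edges)
deleted nodes (host ids): 5; images of deleted pattern edges: (4,5,h)
spo result:
nodes: 4:z, 7:w, 9:v, 10:v, 11:v
edges: (9,11,h); (10,9,g); (11,4,g)


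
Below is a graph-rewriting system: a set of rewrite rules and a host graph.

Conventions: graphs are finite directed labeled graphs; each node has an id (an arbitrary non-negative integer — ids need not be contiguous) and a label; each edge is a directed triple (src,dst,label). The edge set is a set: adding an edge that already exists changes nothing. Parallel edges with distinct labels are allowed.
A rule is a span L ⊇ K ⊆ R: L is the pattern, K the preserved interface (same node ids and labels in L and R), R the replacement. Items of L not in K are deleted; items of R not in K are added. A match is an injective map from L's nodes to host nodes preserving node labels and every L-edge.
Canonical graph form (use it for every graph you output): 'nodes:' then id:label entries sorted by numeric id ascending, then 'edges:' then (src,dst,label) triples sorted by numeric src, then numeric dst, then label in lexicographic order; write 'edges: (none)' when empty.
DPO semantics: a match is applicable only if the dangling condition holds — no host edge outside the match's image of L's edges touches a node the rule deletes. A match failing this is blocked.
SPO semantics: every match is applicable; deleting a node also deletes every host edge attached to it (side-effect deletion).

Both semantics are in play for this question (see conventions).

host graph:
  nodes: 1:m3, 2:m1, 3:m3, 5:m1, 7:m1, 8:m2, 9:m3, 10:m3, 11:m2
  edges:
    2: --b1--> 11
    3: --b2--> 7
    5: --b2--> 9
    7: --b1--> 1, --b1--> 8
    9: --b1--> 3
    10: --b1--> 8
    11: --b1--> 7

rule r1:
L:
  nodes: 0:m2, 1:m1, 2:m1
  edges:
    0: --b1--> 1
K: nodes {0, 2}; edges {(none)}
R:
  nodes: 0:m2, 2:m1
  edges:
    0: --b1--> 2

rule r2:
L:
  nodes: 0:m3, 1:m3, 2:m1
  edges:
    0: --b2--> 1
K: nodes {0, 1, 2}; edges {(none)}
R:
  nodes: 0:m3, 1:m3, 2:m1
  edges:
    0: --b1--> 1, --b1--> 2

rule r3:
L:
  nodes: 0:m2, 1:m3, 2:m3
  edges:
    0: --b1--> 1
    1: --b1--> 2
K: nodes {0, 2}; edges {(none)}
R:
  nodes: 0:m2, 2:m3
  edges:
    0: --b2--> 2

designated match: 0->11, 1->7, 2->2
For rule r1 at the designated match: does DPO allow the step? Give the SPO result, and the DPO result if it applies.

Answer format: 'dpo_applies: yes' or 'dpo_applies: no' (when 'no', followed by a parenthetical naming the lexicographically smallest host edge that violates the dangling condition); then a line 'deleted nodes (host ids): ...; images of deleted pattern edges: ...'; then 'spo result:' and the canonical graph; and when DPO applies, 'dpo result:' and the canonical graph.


dpo_applies: no
(the rule deletes node 7, which keeps host edge (3,7,b2) outside the match image — the dangling condition fails, DPO blocks; SPO proceeds and side-deletes such edges)
deleted nodes (host ids): 7; images of deleted pattern edges: (11,7,b1)
spo result:
nodes: 1:m3, 2:m1, 3:m3, 5:m1, 8:m2, 9:m3, 10:m3, 11:m2
edges: (2,11,b1); (5,9,b2); (9,3,b1); (10,8,b1); (11,2,b1)
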